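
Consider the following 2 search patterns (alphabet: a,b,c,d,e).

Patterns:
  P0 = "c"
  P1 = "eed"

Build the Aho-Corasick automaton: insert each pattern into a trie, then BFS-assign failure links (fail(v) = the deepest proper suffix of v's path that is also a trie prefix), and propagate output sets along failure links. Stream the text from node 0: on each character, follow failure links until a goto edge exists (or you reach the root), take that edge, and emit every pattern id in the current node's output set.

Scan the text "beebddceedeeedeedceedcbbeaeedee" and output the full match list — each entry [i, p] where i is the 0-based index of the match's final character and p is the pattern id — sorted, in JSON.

Build:
Trie (insert patterns):
  0='ε' goto c→1 e→2
  1='c' goto ·  [P0 ends]
  2='e' goto e→3
  3='ee' goto d→4
  4='eed' goto ·  [P1 ends]

Failure links (BFS by depth):
  fail(1) 'c': from fail(0)=0 chase 'c': 0 ⇒ 0;  out={0}∪out(0)={0}
  fail(2) 'e': from fail(0)=0 chase 'e': 0 ⇒ 0;  out=∅∪out(0)=∅
  fail(3) 'ee': from fail(2)=0 chase 'e': 0 ⇒ 2;  out=∅∪out(2)=∅
  fail(4) 'eed': from fail(3)=2 chase 'd': 2→0 ⇒ 0;  out={1}∪out(0)={1}

Run:
[0] read 'b'  n0⇒n0
[1] read 'e'  n0⇒n2
[2] read 'e'  n2⇒n3
[3] read 'b'  n3⇒n0 ·f
[4] read 'd'  n0⇒n0
[5] read 'd'  n0⇒n0
[6] read 'c'  n0⇒n1  ** P0@[6:6]
[7] read 'e'  n1⇒n2 ·f
[8] read 'e'  n2⇒n3
[9] read 'd'  n3⇒n4  ** P1@[7:9]
[10] read 'e'  n4⇒n2 ·f
[11] read 'e'  n2⇒n3
[12] read 'e'  n3⇒n3 ·f
[13] read 'd'  n3⇒n4  ** P1@[11:13]
[14] read 'e'  n4⇒n2 ·f
[15] read 'e'  n2⇒n3
[16] read 'd'  n3⇒n4  ** P1@[14:16]
[17] read 'c'  n4⇒n1 ·f  ** P0@[17:17]
[18] read 'e'  n1⇒n2 ·f
[19] read 'e'  n2⇒n3
[20] read 'd'  n3⇒n4  ** P1@[18:20]
[21] read 'c'  n4⇒n1 ·f  ** P0@[21:21]
[22] read 'b'  n1⇒n0 ·f
[23] read 'b'  n0⇒n0
[24] read 'e'  n0⇒n2
[25] read 'a'  n2⇒n0 ·f
[26] read 'e'  n0⇒n2
[27] read 'e'  n2⇒n3
[28] read 'd'  n3⇒n4  ** P1@[26:28]
[29] read 'e'  n4⇒n2 ·f
[30] read 'e'  n2⇒n3

Result: [[6,0],[9,1],[13,1],[16,1],[17,0],[20,1],[21,0],[28,1]]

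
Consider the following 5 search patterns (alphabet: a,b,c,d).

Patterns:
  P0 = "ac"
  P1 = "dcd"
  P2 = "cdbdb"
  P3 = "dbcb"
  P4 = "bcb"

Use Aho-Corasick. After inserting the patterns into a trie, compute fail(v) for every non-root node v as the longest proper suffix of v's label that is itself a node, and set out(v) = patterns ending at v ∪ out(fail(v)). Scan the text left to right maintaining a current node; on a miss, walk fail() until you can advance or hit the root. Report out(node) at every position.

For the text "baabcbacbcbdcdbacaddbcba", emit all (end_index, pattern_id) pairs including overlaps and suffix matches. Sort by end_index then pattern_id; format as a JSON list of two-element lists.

Build automaton:
Trie nodes:
  n0 'ε': a→1 b→14 c→6 d→3
  n1 'a': c→2
  n2 'ac': ·  ←P0
  n3 'd': b→11 c→4
  n4 'dc': d→5
  n5 'dcd': ·  ←P1
  n6 'c': d→7
  n7 'cd': b→8
  n8 'cdb': d→9
  n9 'cdbd': b→10
  n10 'cdbdb': ·  ←P2
  n11 'db': c→12
  n12 'dbc': b→13
  n13 'dbcb': ·  ←P3
  n14 'b': c→15
  n15 'bc': b→16
  n16 'bcb': ·  ←P4

Failure links (BFS by depth):
  fail(1) 'a': from fail(0)=0 chase 'a': 0 ⇒ 0;  out=∅∪out(0)=∅
  fail(3) 'd': from fail(0)=0 chase 'd': 0 ⇒ 0;  out=∅∪out(0)=∅
  fail(6) 'c': from fail(0)=0 chase 'c': 0 ⇒ 0;  out=∅∪out(0)=∅
  fail(14) 'b': from fail(0)=0 chase 'b': 0 ⇒ 0;  out=∅∪out(0)=∅
  fail(2) 'ac': from fail(1)=0 chase 'c': 0 ⇒ 6;  out={0}∪out(6)={0}
  fail(4) 'dc': from fail(3)=0 chase 'c': 0 ⇒ 6;  out=∅∪out(6)=∅
  fail(7) 'cd': from fail(6)=0 chase 'd': 0 ⇒ 3;  out=∅∪out(3)=∅
  fail(11) 'db': from fail(3)=0 chase 'b': 0 ⇒ 14;  out=∅∪out(14)=∅
  fail(15) 'bc': from fail(14)=0 chase 'c': 0 ⇒ 6;  out=∅∪out(6)=∅
  fail(5) 'dcd': from fail(4)=6 chase 'd': 6 ⇒ 7;  out={1}∪out(7)={1}
  fail(8) 'cdb': from fail(7)=3 chase 'b': 3 ⇒ 11;  out=∅∪out(11)=∅
  fail(12) 'dbc': from fail(11)=14 chase 'c': 14 ⇒ 15;  out=∅∪out(15)=∅
  fail(16) 'bcb': from fail(15)=6 chase 'b': 6→0 ⇒ 14;  out={4}∪out(14)={4}
  fail(9) 'cdbd': from fail(8)=11 chase 'd': 11→14→0 ⇒ 3;  out=∅∪out(3)=∅
  fail(13) 'dbcb': from fail(12)=15 chase 'b': 15 ⇒ 16;  out={3}∪out(16)={3,4}
  fail(10) 'cdbdb': from fail(9)=3 chase 'b': 3 ⇒ 11;  out={2}∪out(11)={2}

Run:
pos 0 'b': at 14
pos 1 'a': at 1 ·f
pos 2 'a': at 1 ·f
pos 3 'b': at 14 ·f
pos 4 'c': at 15
pos 5 'b': at 16  ** P4@[3:5]
pos 6 'a': at 1 ·f
pos 7 'c': at 2  ** P0@[6:7]
pos 8 'b': at 14 ·f
pos 9 'c': at 15
pos 10 'b': at 16  ** P4@[8:10]
pos 11 'd': at 3 ·f
pos 12 'c': at 4
pos 13 'd': at 5  ** P1@[11:13]
pos 14 'b': at 8 ·f
pos 15 'a': at 1 ·f
pos 16 'c': at 2  ** P0@[15:16]
pos 17 'a': at 1 ·f
pos 18 'd': at 3 ·f
pos 19 'd': at 3 ·f
pos 20 'b': at 11
pos 21 'c': at 12
pos 22 'b': at 13  ** P3@[19:22],P4@[20:22]
pos 23 'a': at 1 ·f

Matches: [[5,4],[7,0],[10,4],[13,1],[16,0],[22,3],[22,4]]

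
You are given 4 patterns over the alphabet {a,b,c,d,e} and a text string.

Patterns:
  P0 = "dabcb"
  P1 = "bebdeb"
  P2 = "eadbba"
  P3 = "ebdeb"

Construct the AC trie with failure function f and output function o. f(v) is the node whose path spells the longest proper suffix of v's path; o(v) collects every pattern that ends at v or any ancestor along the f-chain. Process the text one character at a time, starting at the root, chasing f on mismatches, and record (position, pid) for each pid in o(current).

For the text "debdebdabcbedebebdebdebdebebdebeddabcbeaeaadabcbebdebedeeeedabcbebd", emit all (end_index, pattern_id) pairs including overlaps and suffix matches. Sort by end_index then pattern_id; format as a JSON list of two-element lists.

Construct AC machine:
Trie (insert patterns):
  0='ε' goto b→6 d→1 e→12
  1='d' goto a→2
  2='da' goto b→3
  3='dab' goto c→4
  4='dabc' goto b→5
  5='dabcb' goto ·  ←P0
  6='b' goto e→7
  7='be' goto b→8
  8='beb' goto d→9
  9='bebd' goto e→10
  10='bebde' goto b→11
  11='bebdeb' goto ·  ←P1
  12='e' goto a→13 b→18
  13='ea' goto d→14
  14='ead' goto b→15
  15='eadb' goto b→16
  16='eadbb' goto a→17
  17='eadbba' goto ·  ←P2
  18='eb' goto d→19
  19='ebd' goto e→20
  20='ebde' goto b→21
  21='ebdeb' goto ·  ←P3

BFS fail/out derivation:
  fail(1) 'd': from fail(0)=0 chase 'd': 0 ⇒ 0;  out=∅∪out(0)=∅
  fail(6) 'b': from fail(0)=0 chase 'b': 0 ⇒ 0;  out=∅∪out(0)=∅
  fail(12) 'e': from fail(0)=0 chase 'e': 0 ⇒ 0;  out=∅∪out(0)=∅
  fail(2) 'da': from fail(1)=0 chase 'a': 0 ⇒ 0;  out=∅∪out(0)=∅
  fail(7) 'be': from fail(6)=0 chase 'e': 0 ⇒ 12;  out=∅∪out(12)=∅
  fail(13) 'ea': from fail(12)=0 chase 'a': 0 ⇒ 0;  out=∅∪out(0)=∅
  fail(18) 'eb': from fail(12)=0 chase 'b': 0 ⇒ 6;  out=∅∪out(6)=∅
  fail(3) 'dab': from fail(2)=0 chase 'b': 0 ⇒ 6;  out=∅∪out(6)=∅
  fail(8) 'beb': from fail(7)=12 chase 'b': 12 ⇒ 18;  out=∅∪out(18)=∅
  fail(14) 'ead': from fail(13)=0 chase 'd': 0 ⇒ 1;  out=∅∪out(1)=∅
  fail(19) 'ebd': from fail(18)=6 chase 'd': 6→0 ⇒ 1;  out=∅∪out(1)=∅
  fail(4) 'dabc': from fail(3)=6 chase 'c': 6→0 ⇒ 0;  out=∅∪out(0)=∅
  fail(9) 'bebd': from fail(8)=18 chase 'd': 18 ⇒ 19;  out=∅∪out(19)=∅
  fail(15) 'eadb': from fail(14)=1 chase 'b': 1→0 ⇒ 6;  out=∅∪out(6)=∅
  fail(20) 'ebde': from fail(19)=1 chase 'e': 1→0 ⇒ 12;  out=∅∪out(12)=∅
  fail(5) 'dabcb': from fail(4)=0 chase 'b': 0 ⇒ 6;  out={0}∪out(6)={0}
  fail(10) 'bebde': from fail(9)=19 chase 'e': 19 ⇒ 20;  out=∅∪out(20)=∅
  fail(16) 'eadbb': from fail(15)=6 chase 'b': 6→0 ⇒ 6;  out=∅∪out(6)=∅
  fail(21) 'ebdeb': from fail(20)=12 chase 'b': 12 ⇒ 18;  out={3}∪out(18)={3}
  fail(11) 'bebdeb': from fail(10)=20 chase 'b': 20 ⇒ 21;  out={1}∪out(21)={1,3}
  fail(17) 'eadbba': from fail(16)=6 chase 'a': 6→0 ⇒ 0;  out={2}∪out(0)={2}

Run:
[0] read 'd'  n0⇒n1
[1] read 'e'  n1⇒n12 (via fail)
[2] read 'b'  n12⇒n18
[3] read 'd'  n18⇒n19
[4] read 'e'  n19⇒n20
[5] read 'b'  n20⇒n21  → match P3@[1:5]
[6] read 'd'  n21⇒n19 (via fail)
[7] read 'a'  n19⇒n2 (via fail)
[8] read 'b'  n2⇒n3
[9] read 'c'  n3⇒n4
[10] read 'b'  n4⇒n5  → match P0@[6:10]
[11] read 'e'  n5⇒n7 (via fail)
[12] read 'd'  n7⇒n1 (via fail)
[13] read 'e'  n1⇒n12 (via fail)
[14] read 'b'  n12⇒n18
[15] read 'e'  n18⇒n7 (via fail)
[16] read 'b'  n7⇒n8
[17] read 'd'  n8⇒n9
[18] read 'e'  n9⇒n10
[19] read 'b'  n10⇒n11  → match P1@[14:19],P3@[15:19]
[20] read 'd'  n11⇒n19 (via fail)
[21] read 'e'  n19⇒n20
[22] read 'b'  n20⇒n21  → match P3@[18:22]
[23] read 'd'  n21⇒n19 (via fail)
[24] read 'e'  n19⇒n20
[25] read 'b'  n20⇒n21  → match P3@[21:25]
[26] read 'e'  n21⇒n7 (via fail)
[27] read 'b'  n7⇒n8
[28] read 'd'  n8⇒n9
[29] read 'e'  n9⇒n10
[30] read 'b'  n10⇒n11  → match P1@[25:30],P3@[26:30]
[31] read 'e'  n11⇒n7 (via fail)
[32] read 'd'  n7⇒n1 (via fail)
[33] read 'd'  n1⇒n1 (via fail)
[34] read 'a'  n1⇒n2
[35] read 'b'  n2⇒n3
[36] read 'c'  n3⇒n4
[37] read 'b'  n4⇒n5  → match P0@[33:37]
[38] read 'e'  n5⇒n7 (via fail)
[39] read 'a'  n7⇒n13 (via fail)
[40] read 'e'  n13⇒n12 (via fail)
[41] read 'a'  n12⇒n13
[42] read 'a'  n13⇒n0 (via fail)
[43] read 'd'  n0⇒n1
[44] read 'a'  n1⇒n2
[45] read 'b'  n2⇒n3
[46] read 'c'  n3⇒n4
[47] read 'b'  n4⇒n5  → match P0@[43:47]
[48] read 'e'  n5⇒n7 (via fail)
[49] read 'b'  n7⇒n8
[50] read 'd'  n8⇒n9
[51] read 'e'  n9⇒n10
[52] read 'b'  n10⇒n11  → match P1@[47:52],P3@[48:52]
[53] read 'e'  n11⇒n7 (via fail)
[54] read 'd'  n7⇒n1 (via fail)
[55] read 'e'  n1⇒n12 (via fail)
[56] read 'e'  n12⇒n12 (via fail)
[57] read 'e'  n12⇒n12 (via fail)
[58] read 'e'  n12⇒n12 (via fail)
[59] read 'd'  n12⇒n1 (via fail)
[60] read 'a'  n1⇒n2
[61] read 'b'  n2⇒n3
[62] read 'c'  n3⇒n4
[63] read 'b'  n4⇒n5  → match P0@[59:63]
[64] read 'e'  n5⇒n7 (via fail)
[65] read 'b'  n7⇒n8
[66] read 'd'  n8⇒n9

Matches: [[5,3],[10,0],[19,1],[19,3],[22,3],[25,3],[30,1],[30,3],[37,0],[47,0],[52,1],[52,3],[63,0]]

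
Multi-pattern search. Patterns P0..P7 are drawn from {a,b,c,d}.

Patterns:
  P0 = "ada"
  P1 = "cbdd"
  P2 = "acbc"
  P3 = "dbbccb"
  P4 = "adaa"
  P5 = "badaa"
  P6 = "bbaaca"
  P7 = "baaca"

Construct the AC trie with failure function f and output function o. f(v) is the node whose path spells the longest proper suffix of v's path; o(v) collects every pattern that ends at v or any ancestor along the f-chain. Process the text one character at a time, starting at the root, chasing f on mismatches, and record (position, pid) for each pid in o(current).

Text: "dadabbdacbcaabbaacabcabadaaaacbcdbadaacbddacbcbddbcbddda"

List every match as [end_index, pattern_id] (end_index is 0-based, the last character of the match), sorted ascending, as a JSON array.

Construct AC machine:
Trie (insert patterns):
  0='ε' goto a→1 b→18 c→4 d→11
  1='a' goto c→8 d→2
  2='ad' goto a→3
  3='ada' goto a→17  ←P0
  4='c' goto b→5
  5='cb' goto d→6
  6='cbd' goto d→7
  7='cbdd' goto ·  ←P1
  8='ac' goto b→9
  9='acb' goto c→10
  10='acbc' goto ·  ←P2
  11='d' goto b→12
  12='db' goto b→13
  13='dbb' goto c→14
  14='dbbc' goto c→15
  15='dbbcc' goto b→16
  16='dbbccb' goto ·  ←P3
  17='adaa' goto ·  ←P4
  18='b' goto a→19 b→23
  19='ba' goto a→28 d→20
  20='bad' goto a→21
  21='bada' goto a→22
  22='badaa' goto ·  ←P5
  23='bb' goto a→24
  24='bba' goto a→25
  25='bbaa' goto c→26
  26='bbaac' goto a→27
  27='bbaaca' goto ·  ←P6
  28='baa' goto c→29
  29='baac' goto a→30
  30='baaca' goto ·  ←P7

Failure links (BFS by depth):
  n1('a'): parent n0 fail=0; on 'a' 0 → fail=0;  out ∅∪∅=∅
  n4('c'): parent n0 fail=0; on 'c' 0 → fail=0;  out ∅∪∅=∅
  n11('d'): parent n0 fail=0; on 'd' 0 → fail=0;  out ∅∪∅=∅
  n18('b'): parent n0 fail=0; on 'b' 0 → fail=0;  out ∅∪∅=∅
  n2('ad'): parent n1 fail=0; on 'd' 0 → fail=11;  out ∅∪∅=∅
  n5('cb'): parent n4 fail=0; on 'b' 0 → fail=18;  out ∅∪∅=∅
  n8('ac'): parent n1 fail=0; on 'c' 0 → fail=4;  out ∅∪∅=∅
  n12('db'): parent n11 fail=0; on 'b' 0 → fail=18;  out ∅∪∅=∅
  n19('ba'): parent n18 fail=0; on 'a' 0 → fail=1;  out ∅∪∅=∅
  n23('bb'): parent n18 fail=0; on 'b' 0 → fail=18;  out ∅∪∅=∅
  n3('ada'): parent n2 fail=11; on 'a' 11→0 → fail=1;  out {0}∪∅={0}
  n6('cbd'): parent n5 fail=18; on 'd' 18→0 → fail=11;  out ∅∪∅=∅
  n9('acb'): parent n8 fail=4; on 'b' 4 → fail=5;  out ∅∪∅=∅
  n13('dbb'): parent n12 fail=18; on 'b' 18 → fail=23;  out ∅∪∅=∅
  n20('bad'): parent n19 fail=1; on 'd' 1 → fail=2;  out ∅∪∅=∅
  n24('bba'): parent n23 fail=18; on 'a' 18 → fail=19;  out ∅∪∅=∅
  n28('baa'): parent n19 fail=1; on 'a' 1→0 → fail=1;  out ∅∪∅=∅
  n7('cbdd'): parent n6 fail=11; on 'd' 11→0 → fail=11;  out {1}∪∅={1}
  n10('acbc'): parent n9 fail=5; on 'c' 5→18→0 → fail=4;  out {2}∪∅={2}
  n14('dbbc'): parent n13 fail=23; on 'c' 23→18→0 → fail=4;  out ∅∪∅=∅
  n17('adaa'): parent n3 fail=1; on 'a' 1→0 → fail=1;  out {4}∪∅={4}
  n21('bada'): parent n20 fail=2; on 'a' 2 → fail=3;  out ∅∪{0}={0}
  n25('bbaa'): parent n24 fail=19; on 'a' 19 → fail=28;  out ∅∪∅=∅
  n29('baac'): parent n28 fail=1; on 'c' 1 → fail=8;  out ∅∪∅=∅
  n15('dbbcc'): parent n14 fail=4; on 'c' 4→0 → fail=4;  out ∅∪∅=∅
  n22('badaa'): parent n21 fail=3; on 'a' 3 → fail=17;  out {5}∪{4}={4,5}
  n26('bbaac'): parent n25 fail=28; on 'c' 28 → fail=29;  out ∅∪∅=∅
  n30('baaca'): parent n29 fail=8; on 'a' 8→4→0 → fail=1;  out {7}∪∅={7}
  n16('dbbccb'): parent n15 fail=4; on 'b' 4 → fail=5;  out {3}∪∅={3}
  n27('bbaaca'): parent n26 fail=29; on 'a' 29 → fail=30;  out {6}∪{7}={6,7}

Run:
[0] read 'd'  n0⇒n11
[1] read 'a'  n11⇒n1 ·f
[2] read 'd'  n1⇒n2
[3] read 'a'  n2⇒n3  emit P0@[1:3]
[4] read 'b'  n3⇒n18 ·f
[5] read 'b'  n18⇒n23
[6] read 'd'  n23⇒n11 ·f
[7] read 'a'  n11⇒n1 ·f
[8] read 'c'  n1⇒n8
[9] read 'b'  n8⇒n9
[10] read 'c'  n9⇒n10  emit P2@[7:10]
[11] read 'a'  n10⇒n1 ·f
[12] read 'a'  n1⇒n1 ·f
[13] read 'b'  n1⇒n18 ·f
[14] read 'b'  n18⇒n23
[15] read 'a'  n23⇒n24
[16] read 'a'  n24⇒n25
[17] read 'c'  n25⇒n26
[18] read 'a'  n26⇒n27  emit P6@[13:18],P7@[14:18]
[19] read 'b'  n27⇒n18 ·f
[20] read 'c'  n18⇒n4 ·f
[21] read 'a'  n4⇒n1 ·f
[22] read 'b'  n1⇒n18 ·f
[23] read 'a'  n18⇒n19
[24] read 'd'  n19⇒n20
[25] read 'a'  n20⇒n21  emit P0@[23:25]
[26] read 'a'  n21⇒n22  emit P4@[23:26],P5@[22:26]
[27] read 'a'  n22⇒n1 ·f
[28] read 'a'  n1⇒n1 ·f
[29] read 'c'  n1⇒n8
[30] read 'b'  n8⇒n9
[31] read 'c'  n9⇒n10  emit P2@[28:31]
[32] read 'd'  n10⇒n11 ·f
[33] read 'b'  n11⇒n12
[34] read 'a'  n12⇒n19 ·f
[35] read 'd'  n19⇒n20
[36] read 'a'  n20⇒n21  emit P0@[34:36]
[37] read 'a'  n21⇒n22  emit P4@[34:37],P5@[33:37]
[38] read 'c'  n22⇒n8 ·f
[39] read 'b'  n8⇒n9
[40] read 'd'  n9⇒n6 ·f
[41] read 'd'  n6⇒n7  emit P1@[38:41]
[42] read 'a'  n7⇒n1 ·f
[43] read 'c'  n1⇒n8
[44] read 'b'  n8⇒n9
[45] read 'c'  n9⇒n10  emit P2@[42:45]
[46] read 'b'  n10⇒n5 ·f
[47] read 'd'  n5⇒n6
[48] read 'd'  n6⇒n7  emit P1@[45:48]
[49] read 'b'  n7⇒n12 ·f
[50] read 'c'  n12⇒n4 ·f
[51] read 'b'  n4⇒n5
[52] read 'd'  n5⇒n6
[53] read 'd'  n6⇒n7  emit P1@[50:53]
[54] read 'd'  n7⇒n11 ·f
[55] read 'a'  n11⇒n1 ·f

All matches (sorted): [[3,0],[10,2],[18,6],[18,7],[25,0],[26,4],[26,5],[31,2],[36,0],[37,4],[37,5],[41,1],[45,2],[48,1],[53,1]]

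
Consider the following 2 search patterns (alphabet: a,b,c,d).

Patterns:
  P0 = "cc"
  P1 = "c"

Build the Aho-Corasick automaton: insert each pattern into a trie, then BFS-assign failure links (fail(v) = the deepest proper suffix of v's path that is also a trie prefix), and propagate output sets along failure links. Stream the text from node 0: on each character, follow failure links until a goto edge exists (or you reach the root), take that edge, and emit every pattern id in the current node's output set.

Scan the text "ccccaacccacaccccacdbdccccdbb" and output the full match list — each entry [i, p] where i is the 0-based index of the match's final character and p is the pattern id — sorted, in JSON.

Build automaton:
Trie (insert patterns):
  0='ε' goto c→1
  1='c' goto c→2  [P1 ends]
  2='cc' goto ·  [P0 ends]

Failure links (BFS by depth):
  n1('c'): parent n0 fail=0; on 'c' 0 → fail=0;  out {1}∪∅={1}
  n2('cc'): parent n1 fail=0; on 'c' 0 → fail=1;  out {0}∪{1}={0,1}

Text stream:
pos 0 'c': at 1  ** P1@[0:0]
pos 1 'c': at 2  ** P0@[0:1],P1@[1:1]
pos 2 'c': at 2 (via fail)  ** P0@[1:2],P1@[2:2]
pos 3 'c': at 2 (via fail)  ** P0@[2:3],P1@[3:3]
pos 4 'a': at 0 (via fail)
pos 5 'a': at 0
pos 6 'c': at 1  ** P1@[6:6]
pos 7 'c': at 2  ** P0@[6:7],P1@[7:7]
pos 8 'c': at 2 (via fail)  ** P0@[7:8],P1@[8:8]
pos 9 'a': at 0 (via fail)
pos 10 'c': at 1  ** P1@[10:10]
pos 11 'a': at 0 (via fail)
pos 12 'c': at 1  ** P1@[12:12]
pos 13 'c': at 2  ** P0@[12:13],P1@[13:13]
pos 14 'c': at 2 (via fail)  ** P0@[13:14],P1@[14:14]
pos 15 'c': at 2 (via fail)  ** P0@[14:15],P1@[15:15]
pos 16 'a': at 0 (via fail)
pos 17 'c': at 1  ** P1@[17:17]
pos 18 'd': at 0 (via fail)
pos 19 'b': at 0
pos 20 'd': at 0
pos 21 'c': at 1  ** P1@[21:21]
pos 22 'c': at 2  ** P0@[21:22],P1@[22:22]
pos 23 'c': at 2 (via fail)  ** P0@[22:23],P1@[23:23]
pos 24 'c': at 2 (via fail)  ** P0@[23:24],P1@[24:24]
pos 25 'd': at 0 (via fail)
pos 26 'b': at 0
pos 27 'b': at 0

All matches (sorted): [[0,1],[1,0],[1,1],[2,0],[2,1],[3,0],[3,1],[6,1],[7,0],[7,1],[8,0],[8,1],[10,1],[12,1],[13,0],[13,1],[14,0],[14,1],[15,0],[15,1],[17,1],[21,1],[22,0],[22,1],[23,0],[23,1],[24,0],[24,1]]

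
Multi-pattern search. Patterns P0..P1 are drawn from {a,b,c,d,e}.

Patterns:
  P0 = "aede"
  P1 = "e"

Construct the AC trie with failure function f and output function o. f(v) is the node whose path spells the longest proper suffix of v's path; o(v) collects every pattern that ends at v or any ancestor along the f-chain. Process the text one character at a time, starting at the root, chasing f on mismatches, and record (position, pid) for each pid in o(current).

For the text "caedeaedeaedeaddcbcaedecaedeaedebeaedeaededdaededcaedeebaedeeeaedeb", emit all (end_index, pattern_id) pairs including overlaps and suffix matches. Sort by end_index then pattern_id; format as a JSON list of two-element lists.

Build:
Trie nodes:
  0='ε' goto a→1 e→5
  1='a' goto e→2
  2='ae' goto d→3
  3='aed' goto e→4
  4='aede' goto ·  [P0 ends]
  5='e' goto ·  [P1 ends]

Failure links (BFS by depth):
  fail(1) 'a': from fail(0)=0 chase 'a': 0 ⇒ 0;  out=∅∪out(0)=∅
  fail(5) 'e': from fail(0)=0 chase 'e': 0 ⇒ 0;  out={1}∪out(0)={1}
  fail(2) 'ae': from fail(1)=0 chase 'e': 0 ⇒ 5;  out=∅∪out(5)={1}
  fail(3) 'aed': from fail(2)=5 chase 'd': 5→0 ⇒ 0;  out=∅∪out(0)=∅
  fail(4) 'aede': from fail(3)=0 chase 'e': 0 ⇒ 5;  out={0}∪out(5)={0,1}

Run:
pos 0 'c': at 0
pos 1 'a': at 1
pos 2 'e': at 2  emit P1@[2:2]
pos 3 'd': at 3
pos 4 'e': at 4  emit P0@[1:4],P1@[4:4]
pos 5 'a': at 1 ·f
pos 6 'e': at 2  emit P1@[6:6]
pos 7 'd': at 3
pos 8 'e': at 4  emit P0@[5:8],P1@[8:8]
pos 9 'a': at 1 ·f
pos 10 'e': at 2  emit P1@[10:10]
pos 11 'd': at 3
pos 12 'e': at 4  emit P0@[9:12],P1@[12:12]
pos 13 'a': at 1 ·f
pos 14 'd': at 0 ·f
pos 15 'd': at 0
pos 16 'c': at 0
pos 17 'b': at 0
pos 18 'c': at 0
pos 19 'a': at 1
pos 20 'e': at 2  emit P1@[20:20]
pos 21 'd': at 3
pos 22 'e': at 4  emit P0@[19:22],P1@[22:22]
pos 23 'c': at 0 ·f
pos 24 'a': at 1
pos 25 'e': at 2  emit P1@[25:25]
pos 26 'd': at 3
pos 27 'e': at 4  emit P0@[24:27],P1@[27:27]
pos 28 'a': at 1 ·f
pos 29 'e': at 2  emit P1@[29:29]
pos 30 'd': at 3
pos 31 'e': at 4  emit P0@[28:31],P1@[31:31]
pos 32 'b': at 0 ·f
pos 33 'e': at 5  emit P1@[33:33]
pos 34 'a': at 1 ·f
pos 35 'e': at 2  emit P1@[35:35]
pos 36 'd': at 3
pos 37 'e': at 4  emit P0@[34:37],P1@[37:37]
pos 38 'a': at 1 ·f
pos 39 'e': at 2  emit P1@[39:39]
pos 40 'd': at 3
pos 41 'e': at 4  emit P0@[38:41],P1@[41:41]
pos 42 'd': at 0 ·f
pos 43 'd': at 0
pos 44 'a': at 1
pos 45 'e': at 2  emit P1@[45:45]
pos 46 'd': at 3
pos 47 'e': at 4  emit P0@[44:47],P1@[47:47]
pos 48 'd': at 0 ·f
pos 49 'c': at 0
pos 50 'a': at 1
pos 51 'e': at 2  emit P1@[51:51]
pos 52 'd': at 3
pos 53 'e': at 4  emit P0@[50:53],P1@[53:53]
pos 54 'e': at 5 ·f  emit P1@[54:54]
pos 55 'b': at 0 ·f
pos 56 'a': at 1
pos 57 'e': at 2  emit P1@[57:57]
pos 58 'd': at 3
pos 59 'e': at 4  emit P0@[56:59],P1@[59:59]
pos 60 'e': at 5 ·f  emit P1@[60:60]
pos 61 'e': at 5 ·f  emit P1@[61:61]
pos 62 'a': at 1 ·f
pos 63 'e': at 2  emit P1@[63:63]
pos 64 'd': at 3
pos 65 'e': at 4  emit P0@[62:65],P1@[65:65]
pos 66 'b': at 0 ·f

Result: [[2,1],[4,0],[4,1],[6,1],[8,0],[8,1],[10,1],[12,0],[12,1],[20,1],[22,0],[22,1],[25,1],[27,0],[27,1],[29,1],[31,0],[31,1],[33,1],[35,1],[37,0],[37,1],[39,1],[41,0],[41,1],[45,1],[47,0],[47,1],[51,1],[53,0],[53,1],[54,1],[57,1],[59,0],[59,1],[60,1],[61,1],[63,1],[65,0],[65,1]]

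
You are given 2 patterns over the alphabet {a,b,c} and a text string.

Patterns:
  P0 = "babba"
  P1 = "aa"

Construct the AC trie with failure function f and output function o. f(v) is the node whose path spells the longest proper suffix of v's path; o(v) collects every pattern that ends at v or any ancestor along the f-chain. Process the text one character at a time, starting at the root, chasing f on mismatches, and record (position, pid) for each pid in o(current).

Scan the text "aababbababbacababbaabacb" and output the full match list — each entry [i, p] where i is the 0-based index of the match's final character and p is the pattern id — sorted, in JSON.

Construct AC machine:
Trie (insert patterns):
  0='ε' goto a→6 b→1
  1='b' goto a→2
  2='ba' goto b→3
  3='bab' goto b→4
  4='babb' goto a→5
  5='babba' goto ·  [P0 ends]
  6='a' goto a→7
  7='aa' goto ·  [P1 ends]

Failure links (BFS by depth):
  fail(1) 'b': from fail(0)=0 chase 'b': 0 ⇒ 0;  out=∅∪out(0)=∅
  fail(6) 'a': from fail(0)=0 chase 'a': 0 ⇒ 0;  out=∅∪out(0)=∅
  fail(2) 'ba': from fail(1)=0 chase 'a': 0 ⇒ 6;  out=∅∪out(6)=∅
  fail(7) 'aa': from fail(6)=0 chase 'a': 0 ⇒ 6;  out={1}∪out(6)={1}
  fail(3) 'bab': from fail(2)=6 chase 'b': 6→0 ⇒ 1;  out=∅∪out(1)=∅
  fail(4) 'babb': from fail(3)=1 chase 'b': 1→0 ⇒ 1;  out=∅∪out(1)=∅
  fail(5) 'babba': from fail(4)=1 chase 'a': 1 ⇒ 2;  out={0}∪out(2)={0}

Scan:
[0] read 'a'  n0⇒n6
[1] read 'a'  n6⇒n7  → match P1@[0:1]
[2] read 'b'  n7⇒n1 (fail-walked)
[3] read 'a'  n1⇒n2
[4] read 'b'  n2⇒n3
[5] read 'b'  n3⇒n4
[6] read 'a'  n4⇒n5  → match P0@[2:6]
[7] read 'b'  n5⇒n3 (fail-walked)
[8] read 'a'  n3⇒n2 (fail-walked)
[9] read 'b'  n2⇒n3
[10] read 'b'  n3⇒n4
[11] read 'a'  n4⇒n5  → match P0@[7:11]
[12] read 'c'  n5⇒n0 (fail-walked)
[13] read 'a'  n0⇒n6
[14] read 'b'  n6⇒n1 (fail-walked)
[15] read 'a'  n1⇒n2
[16] read 'b'  n2⇒n3
[17] read 'b'  n3⇒n4
[18] read 'a'  n4⇒n5  → match P0@[14:18]
[19] read 'a'  n5⇒n7 (fail-walked)  → match P1@[18:19]
[20] read 'b'  n7⇒n1 (fail-walked)
[21] read 'a'  n1⇒n2
[22] read 'c'  n2⇒n0 (fail-walked)
[23] read 'b'  n0⇒n1

Matches: [[1,1],[6,0],[11,0],[18,0],[19,1]]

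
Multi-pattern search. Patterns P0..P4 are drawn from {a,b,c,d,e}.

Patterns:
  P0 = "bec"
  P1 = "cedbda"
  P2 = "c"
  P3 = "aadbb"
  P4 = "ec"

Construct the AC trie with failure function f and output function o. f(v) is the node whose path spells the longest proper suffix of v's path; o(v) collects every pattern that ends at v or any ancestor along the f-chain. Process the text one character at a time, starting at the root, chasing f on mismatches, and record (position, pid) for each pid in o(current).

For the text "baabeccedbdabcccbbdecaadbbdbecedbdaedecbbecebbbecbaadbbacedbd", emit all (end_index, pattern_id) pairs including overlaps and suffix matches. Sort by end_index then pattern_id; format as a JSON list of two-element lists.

Build:
Trie nodes:
  n0 'ε': a→10 b→1 c→4 e→15
  n1 'b': e→2
  n2 'be': c→3
  n3 'bec': ·  ←P0
  n4 'c': e→5  ←P2
  n5 'ce': d→6
  n6 'ced': b→7
  n7 'cedb': d→8
  n8 'cedbd': a→9
  n9 'cedbda': ·  ←P1
  n10 'a': a→11
  n11 'aa': d→12
  n12 'aad': b→13
  n13 'aadb': b→14
  n14 'aadbb': ·  ←P3
  n15 'e': c→16
  n16 'ec': ·  ←P4

Failure links (BFS by depth):
  fail(1) 'b': from fail(0)=0 chase 'b': 0 ⇒ 0;  out=∅∪out(0)=∅
  fail(4) 'c': from fail(0)=0 chase 'c': 0 ⇒ 0;  out={2}∪out(0)={2}
  fail(10) 'a': from fail(0)=0 chase 'a': 0 ⇒ 0;  out=∅∪out(0)=∅
  fail(15) 'e': from fail(0)=0 chase 'e': 0 ⇒ 0;  out=∅∪out(0)=∅
  fail(2) 'be': from fail(1)=0 chase 'e': 0 ⇒ 15;  out=∅∪out(15)=∅
  fail(5) 'ce': from fail(4)=0 chase 'e': 0 ⇒ 15;  out=∅∪out(15)=∅
  fail(11) 'aa': from fail(10)=0 chase 'a': 0 ⇒ 10;  out=∅∪out(10)=∅
  fail(16) 'ec': from fail(15)=0 chase 'c': 0 ⇒ 4;  out={4}∪out(4)={2,4}
  fail(3) 'bec': from fail(2)=15 chase 'c': 15 ⇒ 16;  out={0}∪out(16)={0,2,4}
  fail(6) 'ced': from fail(5)=15 chase 'd': 15→0 ⇒ 0;  out=∅∪out(0)=∅
  fail(12) 'aad': from fail(11)=10 chase 'd': 10→0 ⇒ 0;  out=∅∪out(0)=∅
  fail(7) 'cedb': from fail(6)=0 chase 'b': 0 ⇒ 1;  out=∅∪out(1)=∅
  fail(13) 'aadb': from fail(12)=0 chase 'b': 0 ⇒ 1;  out=∅∪out(1)=∅
  fail(8) 'cedbd': from fail(7)=1 chase 'd': 1→0 ⇒ 0;  out=∅∪out(0)=∅
  fail(14) 'aadbb': from fail(13)=1 chase 'b': 1→0 ⇒ 1;  out={3}∪out(1)={3}
  fail(9) 'cedbda': from fail(8)=0 chase 'a': 0 ⇒ 10;  out={1}∪out(10)={1}

Run:
i=0 'b': node 0→1
i=1 'a': node 1→10 (fail-walked)
i=2 'a': node 10→11
i=3 'b': node 11→1 (fail-walked)
i=4 'e': node 1→2
i=5 'c': node 2→3  emit P0@[3:5],P2@[5:5],P4@[4:5]
i=6 'c': node 3→4 (fail-walked)  emit P2@[6:6]
i=7 'e': node 4→5
i=8 'd': node 5→6
i=9 'b': node 6→7
i=10 'd': node 7→8
i=11 'a': node 8→9  emit P1@[6:11]
i=12 'b': node 9→1 (fail-walked)
i=13 'c': node 1→4 (fail-walked)  emit P2@[13:13]
i=14 'c': node 4→4 (fail-walked)  emit P2@[14:14]
i=15 'c': node 4→4 (fail-walked)  emit P2@[15:15]
i=16 'b': node 4→1 (fail-walked)
i=17 'b': node 1→1 (fail-walked)
i=18 'd': node 1→0 (fail-walked)
i=19 'e': node 0→15
i=20 'c': node 15→16  emit P2@[20:20],P4@[19:20]
i=21 'a': node 16→10 (fail-walked)
i=22 'a': node 10→11
i=23 'd': node 11→12
i=24 'b': node 12→13
i=25 'b': node 13→14  emit P3@[21:25]
i=26 'd': node 14→0 (fail-walked)
i=27 'b': node 0→1
i=28 'e': node 1→2
i=29 'c': node 2→3  emit P0@[27:29],P2@[29:29],P4@[28:29]
i=30 'e': node 3→5 (fail-walked)
i=31 'd': node 5→6
i=32 'b': node 6→7
i=33 'd': node 7→8
i=34 'a': node 8→9  emit P1@[29:34]
i=35 'e': node 9→15 (fail-walked)
i=36 'd': node 15→0 (fail-walked)
i=37 'e': node 0→15
i=38 'c': node 15→16  emit P2@[38:38],P4@[37:38]
i=39 'b': node 16→1 (fail-walked)
i=40 'b': node 1→1 (fail-walked)
i=41 'e': node 1→2
i=42 'c': node 2→3  emit P0@[40:42],P2@[42:42],P4@[41:42]
i=43 'e': node 3→5 (fail-walked)
i=44 'b': node 5→1 (fail-walked)
i=45 'b': node 1→1 (fail-walked)
i=46 'b': node 1→1 (fail-walked)
i=47 'e': node 1→2
i=48 'c': node 2→3  emit P0@[46:48],P2@[48:48],P4@[47:48]
i=49 'b': node 3→1 (fail-walked)
i=50 'a': node 1→10 (fail-walked)
i=51 'a': node 10→11
i=52 'd': node 11→12
i=53 'b': node 12→13
i=54 'b': node 13→14  emit P3@[50:54]
i=55 'a': node 14→10 (fail-walked)
i=56 'c': node 10→4 (fail-walked)  emit P2@[56:56]
i=57 'e': node 4→5
i=58 'd': node 5→6
i=59 'b': node 6→7
i=60 'd': node 7→8

Matches: [[5,0],[5,2],[5,4],[6,2],[11,1],[13,2],[14,2],[15,2],[20,2],[20,4],[25,3],[29,0],[29,2],[29,4],[34,1],[38,2],[38,4],[42,0],[42,2],[42,4],[48,0],[48,2],[48,4],[54,3],[56,2]]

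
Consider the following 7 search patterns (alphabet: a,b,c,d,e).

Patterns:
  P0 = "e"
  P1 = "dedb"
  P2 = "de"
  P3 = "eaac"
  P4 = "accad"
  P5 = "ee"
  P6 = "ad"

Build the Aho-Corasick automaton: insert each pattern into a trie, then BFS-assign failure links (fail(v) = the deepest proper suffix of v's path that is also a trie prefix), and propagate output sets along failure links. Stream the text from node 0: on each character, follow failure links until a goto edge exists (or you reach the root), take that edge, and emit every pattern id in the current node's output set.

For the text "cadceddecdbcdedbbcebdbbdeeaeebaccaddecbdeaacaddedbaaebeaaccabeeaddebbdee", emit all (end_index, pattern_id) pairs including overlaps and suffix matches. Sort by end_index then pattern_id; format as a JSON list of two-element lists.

Construct AC machine:
Trie nodes:
  0='ε' goto a→9 d→2 e→1
  1='e' goto a→6 e→14  ←P0
  2='d' goto e→3
  3='de' goto d→4  ←P2
  4='ded' goto b→5
  5='dedb' goto ·  ←P1
  6='ea' goto a→7
  7='eaa' goto c→8
  8='eaac' goto ·  ←P3
  9='a' goto c→10 d→15
  10='ac' goto c→11
  11='acc' goto a→12
  12='acca' goto d→13
  13='accad' goto ·  ←P4
  14='ee' goto ·  ←P5
  15='ad' goto ·  ←P6

BFS fail/out derivation:
  n1('e'): parent n0 fail=0; on 'e' 0 → fail=0;  out {0}∪∅={0}
  n2('d'): parent n0 fail=0; on 'd' 0 → fail=0;  out ∅∪∅=∅
  n9('a'): parent n0 fail=0; on 'a' 0 → fail=0;  out ∅∪∅=∅
  n3('de'): parent n2 fail=0; on 'e' 0 → fail=1;  out {2}∪{0}={0,2}
  n6('ea'): parent n1 fail=0; on 'a' 0 → fail=9;  out ∅∪∅=∅
  n10('ac'): parent n9 fail=0; on 'c' 0 → fail=0;  out ∅∪∅=∅
  n14('ee'): parent n1 fail=0; on 'e' 0 → fail=1;  out {5}∪{0}={0,5}
  n15('ad'): parent n9 fail=0; on 'd' 0 → fail=2;  out {6}∪∅={6}
  n4('ded'): parent n3 fail=1; on 'd' 1→0 → fail=2;  out ∅∪∅=∅
  n7('eaa'): parent n6 fail=9; on 'a' 9→0 → fail=9;  out ∅∪∅=∅
  n11('acc'): parent n10 fail=0; on 'c' 0 → fail=0;  out ∅∪∅=∅
  n5('dedb'): parent n4 fail=2; on 'b' 2→0 → fail=0;  out {1}∪∅={1}
  n8('eaac'): parent n7 fail=9; on 'c' 9 → fail=10;  out {3}∪∅={3}
  n12('acca'): parent n11 fail=0; on 'a' 0 → fail=9;  out ∅∪∅=∅
  n13('accad'): parent n12 fail=9; on 'd' 9 → fail=15;  out {4}∪{6}={4,6}

Text stream:
pos 0 'c': at 0
pos 1 'a': at 9
pos 2 'd': at 15  emit P6@[1:2]
pos 3 'c': at 0 ·f
pos 4 'e': at 1  emit P0@[4:4]
pos 5 'd': at 2 ·f
pos 6 'd': at 2 ·f
pos 7 'e': at 3  emit P0@[7:7],P2@[6:7]
pos 8 'c': at 0 ·f
pos 9 'd': at 2
pos 10 'b': at 0 ·f
pos 11 'c': at 0
pos 12 'd': at 2
pos 13 'e': at 3  emit P0@[13:13],P2@[12:13]
pos 14 'd': at 4
pos 15 'b': at 5  emit P1@[12:15]
pos 16 'b': at 0 ·f
pos 17 'c': at 0
pos 18 'e': at 1  emit P0@[18:18]
pos 19 'b': at 0 ·f
pos 20 'd': at 2
pos 21 'b': at 0 ·f
pos 22 'b': at 0
pos 23 'd': at 2
pos 24 'e': at 3  emit P0@[24:24],P2@[23:24]
pos 25 'e': at 14 ·f  emit P0@[25:25],P5@[24:25]
pos 26 'a': at 6 ·f
pos 27 'e': at 1 ·f  emit P0@[27:27]
pos 28 'e': at 14  emit P0@[28:28],P5@[27:28]
pos 29 'b': at 0 ·f
pos 30 'a': at 9
pos 31 'c': at 10
pos 32 'c': at 11
pos 33 'a': at 12
pos 34 'd': at 13  emit P4@[30:34],P6@[33:34]
pos 35 'd': at 2 ·f
pos 36 'e': at 3  emit P0@[36:36],P2@[35:36]
pos 37 'c': at 0 ·f
pos 38 'b': at 0
pos 39 'd': at 2
pos 40 'e': at 3  emit P0@[40:40],P2@[39:40]
pos 41 'a': at 6 ·f
pos 42 'a': at 7
pos 43 'c': at 8  emit P3@[40:43]
pos 44 'a': at 9 ·f
pos 45 'd': at 15  emit P6@[44:45]
pos 46 'd': at 2 ·f
pos 47 'e': at 3  emit P0@[47:47],P2@[46:47]
pos 48 'd': at 4
pos 49 'b': at 5  emit P1@[46:49]
pos 50 'a': at 9 ·f
pos 51 'a': at 9 ·f
pos 52 'e': at 1 ·f  emit P0@[52:52]
pos 53 'b': at 0 ·f
pos 54 'e': at 1  emit P0@[54:54]
pos 55 'a': at 6
pos 56 'a': at 7
pos 57 'c': at 8  emit P3@[54:57]
pos 58 'c': at 11 ·f
pos 59 'a': at 12
pos 60 'b': at 0 ·f
pos 61 'e': at 1  emit P0@[61:61]
pos 62 'e': at 14  emit P0@[62:62],P5@[61:62]
pos 63 'a': at 6 ·f
pos 64 'd': at 15 ·f  emit P6@[63:64]
pos 65 'd': at 2 ·f
pos 66 'e': at 3  emit P0@[66:66],P2@[65:66]
pos 67 'b': at 0 ·f
pos 68 'b': at 0
pos 69 'd': at 2
pos 70 'e': at 3  emit P0@[70:70],P2@[69:70]
pos 71 'e': at 14 ·f  emit P0@[71:71],P5@[70:71]

All matches (sorted): [[2,6],[4,0],[7,0],[7,2],[13,0],[13,2],[15,1],[18,0],[24,0],[24,2],[25,0],[25,5],[27,0],[28,0],[28,5],[34,4],[34,6],[36,0],[36,2],[40,0],[40,2],[43,3],[45,6],[47,0],[47,2],[49,1],[52,0],[54,0],[57,3],[61,0],[62,0],[62,5],[64,6],[66,0],[66,2],[70,0],[70,2],[71,0],[71,5]]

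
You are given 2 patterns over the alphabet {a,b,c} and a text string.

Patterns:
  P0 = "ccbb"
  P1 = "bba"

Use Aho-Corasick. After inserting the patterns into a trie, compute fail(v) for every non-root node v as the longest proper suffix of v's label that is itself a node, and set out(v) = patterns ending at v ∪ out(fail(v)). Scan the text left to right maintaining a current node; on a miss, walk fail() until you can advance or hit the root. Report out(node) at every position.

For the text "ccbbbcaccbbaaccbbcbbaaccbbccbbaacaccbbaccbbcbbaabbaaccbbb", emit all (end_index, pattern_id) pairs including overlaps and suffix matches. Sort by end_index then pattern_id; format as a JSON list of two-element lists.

Build:
Trie nodes:
  n0 'ε': b→5 c→1
  n1 'c': c→2
  n2 'cc': b→3
  n3 'ccb': b→4
  n4 'ccbb': ·  [P0 ends]
  n5 'b': b→6
  n6 'bb': a→7
  n7 'bba': ·  [P1 ends]

BFS fail/out derivation:
  fail(1) 'c': from fail(0)=0 chase 'c': 0 ⇒ 0;  out=∅∪out(0)=∅
  fail(5) 'b': from fail(0)=0 chase 'b': 0 ⇒ 0;  out=∅∪out(0)=∅
  fail(2) 'cc': from fail(1)=0 chase 'c': 0 ⇒ 1;  out=∅∪out(1)=∅
  fail(6) 'bb': from fail(5)=0 chase 'b': 0 ⇒ 5;  out=∅∪out(5)=∅
  fail(3) 'ccb': from fail(2)=1 chase 'b': 1→0 ⇒ 5;  out=∅∪out(5)=∅
  fail(7) 'bba': from fail(6)=5 chase 'a': 5→0 ⇒ 0;  out={1}∪out(0)={1}
  fail(4) 'ccbb': from fail(3)=5 chase 'b': 5 ⇒ 6;  out={0}∪out(6)={0}

Scan:
[0] read 'c'  n0⇒n1
[1] read 'c'  n1⇒n2
[2] read 'b'  n2⇒n3
[3] read 'b'  n3⇒n4  → match P0@[0:3]
[4] read 'b'  n4⇒n6 ·f
[5] read 'c'  n6⇒n1 ·f
[6] read 'a'  n1⇒n0 ·f
[7] read 'c'  n0⇒n1
[8] read 'c'  n1⇒n2
[9] read 'b'  n2⇒n3
[10] read 'b'  n3⇒n4  → match P0@[7:10]
[11] read 'a'  n4⇒n7 ·f  → match P1@[9:11]
[12] read 'a'  n7⇒n0 ·f
[13] read 'c'  n0⇒n1
[14] read 'c'  n1⇒n2
[15] read 'b'  n2⇒n3
[16] read 'b'  n3⇒n4  → match P0@[13:16]
[17] read 'c'  n4⇒n1 ·f
[18] read 'b'  n1⇒n5 ·f
[19] read 'b'  n5⇒n6
[20] read 'a'  n6⇒n7  → match P1@[18:20]
[21] read 'a'  n7⇒n0 ·f
[22] read 'c'  n0⇒n1
[23] read 'c'  n1⇒n2
[24] read 'b'  n2⇒n3
[25] read 'b'  n3⇒n4  → match P0@[22:25]
[26] read 'c'  n4⇒n1 ·f
[27] read 'c'  n1⇒n2
[28] read 'b'  n2⇒n3
[29] read 'b'  n3⇒n4  → match P0@[26:29]
[30] read 'a'  n4⇒n7 ·f  → match P1@[28:30]
[31] read 'a'  n7⇒n0 ·f
[32] read 'c'  n0⇒n1
[33] read 'a'  n1⇒n0 ·f
[34] read 'c'  n0⇒n1
[35] read 'c'  n1⇒n2
[36] read 'b'  n2⇒n3
[37] read 'b'  n3⇒n4  → match P0@[34:37]
[38] read 'a'  n4⇒n7 ·f  → match P1@[36:38]
[39] read 'c'  n7⇒n1 ·f
[40] read 'c'  n1⇒n2
[41] read 'b'  n2⇒n3
[42] read 'b'  n3⇒n4  → match P0@[39:42]
[43] read 'c'  n4⇒n1 ·f
[44] read 'b'  n1⇒n5 ·f
[45] read 'b'  n5⇒n6
[46] read 'a'  n6⇒n7  → match P1@[44:46]
[47] read 'a'  n7⇒n0 ·f
[48] read 'b'  n0⇒n5
[49] read 'b'  n5⇒n6
[50] read 'a'  n6⇒n7  → match P1@[48:50]
[51] read 'a'  n7⇒n0 ·f
[52] read 'c'  n0⇒n1
[53] read 'c'  n1⇒n2
[54] read 'b'  n2⇒n3
[55] read 'b'  n3⇒n4  → match P0@[52:55]
[56] read 'b'  n4⇒n6 ·f

Matches: [[3,0],[10,0],[11,1],[16,0],[20,1],[25,0],[29,0],[30,1],[37,0],[38,1],[42,0],[46,1],[50,1],[55,0]]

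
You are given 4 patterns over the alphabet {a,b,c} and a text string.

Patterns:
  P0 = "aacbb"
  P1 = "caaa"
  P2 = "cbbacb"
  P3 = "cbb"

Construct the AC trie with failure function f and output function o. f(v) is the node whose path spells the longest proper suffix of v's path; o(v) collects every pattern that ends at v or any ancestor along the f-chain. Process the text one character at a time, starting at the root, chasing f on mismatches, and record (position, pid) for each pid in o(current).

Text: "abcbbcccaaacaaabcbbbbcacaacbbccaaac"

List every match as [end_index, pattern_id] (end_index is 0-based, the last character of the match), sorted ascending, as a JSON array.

Build:
Trie (insert patterns):
  0='ε' goto a→1 c→6
  1='a' goto a→2
  2='aa' goto c→3
  3='aac' goto b→4
  4='aacb' goto b→5
  5='aacbb' goto ·  ←P0
  6='c' goto a→7 b→10
  7='ca' goto a→8
  8='caa' goto a→9
  9='caaa' goto ·  ←P1
  10='cb' goto b→11
  11='cbb' goto a→12  ←P3
  12='cbba' goto c→13
  13='cbbac' goto b→14
  14='cbbacb' goto ·  ←P2

Failure links (BFS by depth):
  n1('a'): parent n0 fail=0; on 'a' 0 → fail=0;  out ∅∪∅=∅
  n6('c'): parent n0 fail=0; on 'c' 0 → fail=0;  out ∅∪∅=∅
  n2('aa'): parent n1 fail=0; on 'a' 0 → fail=1;  out ∅∪∅=∅
  n7('ca'): parent n6 fail=0; on 'a' 0 → fail=1;  out ∅∪∅=∅
  n10('cb'): parent n6 fail=0; on 'b' 0 → fail=0;  out ∅∪∅=∅
  n3('aac'): parent n2 fail=1; on 'c' 1→0 → fail=6;  out ∅∪∅=∅
  n8('caa'): parent n7 fail=1; on 'a' 1 → fail=2;  out ∅∪∅=∅
  n11('cbb'): parent n10 fail=0; on 'b' 0 → fail=0;  out {3}∪∅={3}
  n4('aacb'): parent n3 fail=6; on 'b' 6 → fail=10;  out ∅∪∅=∅
  n9('caaa'): parent n8 fail=2; on 'a' 2→1 → fail=2;  out {1}∪∅={1}
  n12('cbba'): parent n11 fail=0; on 'a' 0 → fail=1;  out ∅∪∅=∅
  n5('aacbb'): parent n4 fail=10; on 'b' 10 → fail=11;  out {0}∪{3}={0,3}
  n13('cbbac'): parent n12 fail=1; on 'c' 1→0 → fail=6;  out ∅∪∅=∅
  n14('cbbacb'): parent n13 fail=6; on 'b' 6 → fail=10;  out {2}∪∅={2}

Text stream:
[0] read 'a'  n0⇒n1
[1] read 'b'  n1⇒n0 (fail-walked)
[2] read 'c'  n0⇒n6
[3] read 'b'  n6⇒n10
[4] read 'b'  n10⇒n11  emit P3@[2:4]
[5] read 'c'  n11⇒n6 (fail-walked)
[6] read 'c'  n6⇒n6 (fail-walked)
[7] read 'c'  n6⇒n6 (fail-walked)
[8] read 'a'  n6⇒n7
[9] read 'a'  n7⇒n8
[10] read 'a'  n8⇒n9  emit P1@[7:10]
[11] read 'c'  n9⇒n3 (fail-walked)
[12] read 'a'  n3⇒n7 (fail-walked)
[13] read 'a'  n7⇒n8
[14] read 'a'  n8⇒n9  emit P1@[11:14]
[15] read 'b'  n9⇒n0 (fail-walked)
[16] read 'c'  n0⇒n6
[17] read 'b'  n6⇒n10
[18] read 'b'  n10⇒n11  emit P3@[16:18]
[19] read 'b'  n11⇒n0 (fail-walked)
[20] read 'b'  n0⇒n0
[21] read 'c'  n0⇒n6
[22] read 'a'  n6⇒n7
[23] read 'c'  n7⇒n6 (fail-walked)
[24] read 'a'  n6⇒n7
[25] read 'a'  n7⇒n8
[26] read 'c'  n8⇒n3 (fail-walked)
[27] read 'b'  n3⇒n4
[28] read 'b'  n4⇒n5  emit P0@[24:28],P3@[26:28]
[29] read 'c'  n5⇒n6 (fail-walked)
[30] read 'c'  n6⇒n6 (fail-walked)
[31] read 'a'  n6⇒n7
[32] read 'a'  n7⇒n8
[33] read 'a'  n8⇒n9  emit P1@[30:33]
[34] read 'c'  n9⇒n3 (fail-walked)

Result: [[4,3],[10,1],[14,1],[18,3],[28,0],[28,3],[33,1]]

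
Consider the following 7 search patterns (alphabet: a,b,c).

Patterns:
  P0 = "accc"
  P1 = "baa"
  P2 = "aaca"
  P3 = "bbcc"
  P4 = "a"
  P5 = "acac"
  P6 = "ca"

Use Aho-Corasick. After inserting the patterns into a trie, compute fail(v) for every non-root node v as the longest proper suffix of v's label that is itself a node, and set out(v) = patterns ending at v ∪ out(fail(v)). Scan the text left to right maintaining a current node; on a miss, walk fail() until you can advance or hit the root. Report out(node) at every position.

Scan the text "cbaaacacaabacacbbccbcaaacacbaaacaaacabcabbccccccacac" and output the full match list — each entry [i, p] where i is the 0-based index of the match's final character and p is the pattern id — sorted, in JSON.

Build automaton:
Trie (insert patterns):
  0='ε' goto a→1 b→5 c→16
  1='a' goto a→8 c→2  ←P4
  2='ac' goto a→14 c→3
  3='acc' goto c→4
  4='accc' goto ·  ←P0
  5='b' goto a→6 b→11
  6='ba' goto a→7
  7='baa' goto ·  ←P1
  8='aa' goto c→9
  9='aac' goto a→10
  10='aaca' goto ·  ←P2
  11='bb' goto c→12
  12='bbc' goto c→13
  13='bbcc' goto ·  ←P3
  14='aca' goto c→15
  15='acac' goto ·  ←P5
  16='c' goto a→17
  17='ca' goto ·  ←P6

BFS fail/out derivation:
  fail(1) 'a': from fail(0)=0 chase 'a': 0 ⇒ 0;  out={4}∪out(0)={4}
  fail(5) 'b': from fail(0)=0 chase 'b': 0 ⇒ 0;  out=∅∪out(0)=∅
  fail(16) 'c': from fail(0)=0 chase 'c': 0 ⇒ 0;  out=∅∪out(0)=∅
  fail(2) 'ac': from fail(1)=0 chase 'c': 0 ⇒ 16;  out=∅∪out(16)=∅
  fail(6) 'ba': from fail(5)=0 chase 'a': 0 ⇒ 1;  out=∅∪out(1)={4}
  fail(8) 'aa': from fail(1)=0 chase 'a': 0 ⇒ 1;  out=∅∪out(1)={4}
  fail(11) 'bb': from fail(5)=0 chase 'b': 0 ⇒ 5;  out=∅∪out(5)=∅
  fail(17) 'ca': from fail(16)=0 chase 'a': 0 ⇒ 1;  out={6}∪out(1)={4,6}
  fail(3) 'acc': from fail(2)=16 chase 'c': 16→0 ⇒ 16;  out=∅∪out(16)=∅
  fail(7) 'baa': from fail(6)=1 chase 'a': 1 ⇒ 8;  out={1}∪out(8)={1,4}
  fail(9) 'aac': from fail(8)=1 chase 'c': 1 ⇒ 2;  out=∅∪out(2)=∅
  fail(12) 'bbc': from fail(11)=5 chase 'c': 5→0 ⇒ 16;  out=∅∪out(16)=∅
  fail(14) 'aca': from fail(2)=16 chase 'a': 16 ⇒ 17;  out=∅∪out(17)={4,6}
  fail(4) 'accc': from fail(3)=16 chase 'c': 16→0 ⇒ 16;  out={0}∪out(16)={0}
  fail(10) 'aaca': from fail(9)=2 chase 'a': 2 ⇒ 14;  out={2}∪out(14)={2,4,6}
  fail(13) 'bbcc': from fail(12)=16 chase 'c': 16→0 ⇒ 16;  out={3}∪out(16)={3}
  fail(15) 'acac': from fail(14)=17 chase 'c': 17→1 ⇒ 2;  out={5}∪out(2)={5}

Text stream:
i=0 'c': node 0→16
i=1 'b': node 16→5 (via fail)
i=2 'a': node 5→6  emit P4@[2:2]
i=3 'a': node 6→7  emit P1@[1:3],P4@[3:3]
i=4 'a': node 7→8 (via fail)  emit P4@[4:4]
i=5 'c': node 8→9
i=6 'a': node 9→10  emit P2@[3:6],P4@[6:6],P6@[5:6]
i=7 'c': node 10→15 (via fail)  emit P5@[4:7]
i=8 'a': node 15→14 (via fail)  emit P4@[8:8],P6@[7:8]
i=9 'a': node 14→8 (via fail)  emit P4@[9:9]
i=10 'b': node 8→5 (via fail)
i=11 'a': node 5→6  emit P4@[11:11]
i=12 'c': node 6→2 (via fail)
i=13 'a': node 2→14  emit P4@[13:13],P6@[12:13]
i=14 'c': node 14→15  emit P5@[11:14]
i=15 'b': node 15→5 (via fail)
i=16 'b': node 5→11
i=17 'c': node 11→12
i=18 'c': node 12→13  emit P3@[15:18]
i=19 'b': node 13→5 (via fail)
i=20 'c': node 5→16 (via fail)
i=21 'a': node 16→17  emit P4@[21:21],P6@[20:21]
i=22 'a': node 17→8 (via fail)  emit P4@[22:22]
i=23 'a': node 8→8 (via fail)  emit P4@[23:23]
i=24 'c': node 8→9
i=25 'a': node 9→10  emit P2@[22:25],P4@[25:25],P6@[24:25]
i=26 'c': node 10→15 (via fail)  emit P5@[23:26]
i=27 'b': node 15→5 (via fail)
i=28 'a': node 5→6  emit P4@[28:28]
i=29 'a': node 6→7  emit P1@[27:29],P4@[29:29]
i=30 'a': node 7→8 (via fail)  emit P4@[30:30]
i=31 'c': node 8→9
i=32 'a': node 9→10  emit P2@[29:32],P4@[32:32],P6@[31:32]
i=33 'a': node 10→8 (via fail)  emit P4@[33:33]
i=34 'a': node 8→8 (via fail)  emit P4@[34:34]
i=35 'c': node 8→9
i=36 'a': node 9→10  emit P2@[33:36],P4@[36:36],P6@[35:36]
i=37 'b': node 10→5 (via fail)
i=38 'c': node 5→16 (via fail)
i=39 'a': node 16→17  emit P4@[39:39],P6@[38:39]
i=40 'b': node 17→5 (via fail)
i=41 'b': node 5→11
i=42 'c': node 11→12
i=43 'c': node 12→13  emit P3@[40:43]
i=44 'c': node 13→16 (via fail)
i=45 'c': node 16→16 (via fail)
i=46 'c': node 16→16 (via fail)
i=47 'c': node 16→16 (via fail)
i=48 'a': node 16→17  emit P4@[48:48],P6@[47:48]
i=49 'c': node 17→2 (via fail)
i=50 'a': node 2→14  emit P4@[50:50],P6@[49:50]
i=51 'c': node 14→15  emit P5@[48:51]

All matches (sorted): [[2,4],[3,1],[3,4],[4,4],[6,2],[6,4],[6,6],[7,5],[8,4],[8,6],[9,4],[11,4],[13,4],[13,6],[14,5],[18,3],[21,4],[21,6],[22,4],[23,4],[25,2],[25,4],[25,6],[26,5],[28,4],[29,1],[29,4],[30,4],[32,2],[32,4],[32,6],[33,4],[34,4],[36,2],[36,4],[36,6],[39,4],[39,6],[43,3],[48,4],[48,6],[50,4],[50,6],[51,5]]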